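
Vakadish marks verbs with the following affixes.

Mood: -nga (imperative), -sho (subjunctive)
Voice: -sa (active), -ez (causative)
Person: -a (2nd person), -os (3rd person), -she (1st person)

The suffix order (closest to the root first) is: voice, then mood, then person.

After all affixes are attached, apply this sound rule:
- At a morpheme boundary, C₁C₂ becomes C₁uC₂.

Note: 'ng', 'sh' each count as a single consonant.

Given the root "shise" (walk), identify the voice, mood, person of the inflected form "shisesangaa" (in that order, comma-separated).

Segment: shise-sa-nga-a.
voice: -sa → active.
mood: -nga → imperative.
person: -a → 2nd person.

active, imperative, 2nd person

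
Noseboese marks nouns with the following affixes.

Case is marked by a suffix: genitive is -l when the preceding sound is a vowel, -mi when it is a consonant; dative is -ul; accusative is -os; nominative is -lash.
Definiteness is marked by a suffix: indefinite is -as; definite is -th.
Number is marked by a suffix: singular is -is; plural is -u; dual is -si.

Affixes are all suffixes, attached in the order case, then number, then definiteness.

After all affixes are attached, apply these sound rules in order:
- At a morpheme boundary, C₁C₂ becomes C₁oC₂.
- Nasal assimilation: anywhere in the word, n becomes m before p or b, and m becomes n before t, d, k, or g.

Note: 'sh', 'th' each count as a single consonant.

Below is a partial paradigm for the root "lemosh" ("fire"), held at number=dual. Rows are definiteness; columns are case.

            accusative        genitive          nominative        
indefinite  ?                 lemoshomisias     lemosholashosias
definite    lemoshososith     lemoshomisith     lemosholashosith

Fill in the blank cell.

lemoshososias

Attach case accusative -os → lemoshos.
Attach number dual -si → lemoshossi.
Attach definiteness indefinite -as → lemoshossias.
Apply epenthesis: lemoshossias → lemoshososias.
Nasal assimilation: no change.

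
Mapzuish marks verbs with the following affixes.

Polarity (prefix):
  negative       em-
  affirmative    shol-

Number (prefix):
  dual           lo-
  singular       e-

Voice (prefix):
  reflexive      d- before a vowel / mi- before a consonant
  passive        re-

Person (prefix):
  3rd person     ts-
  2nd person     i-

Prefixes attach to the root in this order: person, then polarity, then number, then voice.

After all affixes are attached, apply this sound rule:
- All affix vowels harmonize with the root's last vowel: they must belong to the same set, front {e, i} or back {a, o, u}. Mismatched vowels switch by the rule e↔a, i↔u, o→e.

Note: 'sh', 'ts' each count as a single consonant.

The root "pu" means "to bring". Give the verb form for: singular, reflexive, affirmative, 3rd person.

Attach person 3rd person ts- → tspu.
Attach polarity affirmative shol- → sholtspu.
Attach number singular e- → esholtspu.
Attach voice reflexive d- (before vowel 'e') → desholtspu.
Apply vowel harmony: desholtspu → dasholtspu.

dasholtspu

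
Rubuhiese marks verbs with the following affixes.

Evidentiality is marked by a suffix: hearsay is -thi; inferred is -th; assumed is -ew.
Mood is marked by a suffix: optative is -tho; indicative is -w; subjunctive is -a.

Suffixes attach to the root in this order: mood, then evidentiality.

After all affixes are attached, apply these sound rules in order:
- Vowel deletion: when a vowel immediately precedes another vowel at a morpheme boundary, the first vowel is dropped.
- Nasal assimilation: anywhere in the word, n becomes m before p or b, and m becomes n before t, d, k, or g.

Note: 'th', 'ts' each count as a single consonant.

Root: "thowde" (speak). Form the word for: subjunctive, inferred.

thowdath

Attach mood subjunctive -a → thowdea.
Attach evidentiality inferred -th → thowdeath.
Apply vowel deletion: thowdeath → thowdath.
Nasal assimilation: no change.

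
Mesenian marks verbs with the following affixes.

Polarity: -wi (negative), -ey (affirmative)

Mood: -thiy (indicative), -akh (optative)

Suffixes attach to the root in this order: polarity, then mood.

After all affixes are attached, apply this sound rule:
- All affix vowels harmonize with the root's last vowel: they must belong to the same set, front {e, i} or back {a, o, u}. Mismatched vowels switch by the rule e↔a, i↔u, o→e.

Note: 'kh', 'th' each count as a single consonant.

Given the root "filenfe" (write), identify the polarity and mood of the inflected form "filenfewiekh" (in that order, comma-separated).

negative, optative

Segment: filenfe-wi-akh.
polarity: -wi → negative.
mood: -akh → optative.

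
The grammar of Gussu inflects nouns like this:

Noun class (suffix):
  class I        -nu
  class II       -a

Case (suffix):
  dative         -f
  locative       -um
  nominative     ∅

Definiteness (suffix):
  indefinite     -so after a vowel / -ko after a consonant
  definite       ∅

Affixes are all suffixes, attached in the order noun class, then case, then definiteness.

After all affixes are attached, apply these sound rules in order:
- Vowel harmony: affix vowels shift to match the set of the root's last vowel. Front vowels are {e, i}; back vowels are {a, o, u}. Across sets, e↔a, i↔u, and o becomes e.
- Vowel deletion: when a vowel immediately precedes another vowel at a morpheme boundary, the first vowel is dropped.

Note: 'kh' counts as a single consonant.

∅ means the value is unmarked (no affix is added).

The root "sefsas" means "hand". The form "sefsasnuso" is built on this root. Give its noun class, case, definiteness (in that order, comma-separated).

Segment: sefsas-nu-so.
noun class: -nu → class I.
case: ∅ → nominative.
definiteness: -so/ko → indefinite.

class I, nominative, indefinite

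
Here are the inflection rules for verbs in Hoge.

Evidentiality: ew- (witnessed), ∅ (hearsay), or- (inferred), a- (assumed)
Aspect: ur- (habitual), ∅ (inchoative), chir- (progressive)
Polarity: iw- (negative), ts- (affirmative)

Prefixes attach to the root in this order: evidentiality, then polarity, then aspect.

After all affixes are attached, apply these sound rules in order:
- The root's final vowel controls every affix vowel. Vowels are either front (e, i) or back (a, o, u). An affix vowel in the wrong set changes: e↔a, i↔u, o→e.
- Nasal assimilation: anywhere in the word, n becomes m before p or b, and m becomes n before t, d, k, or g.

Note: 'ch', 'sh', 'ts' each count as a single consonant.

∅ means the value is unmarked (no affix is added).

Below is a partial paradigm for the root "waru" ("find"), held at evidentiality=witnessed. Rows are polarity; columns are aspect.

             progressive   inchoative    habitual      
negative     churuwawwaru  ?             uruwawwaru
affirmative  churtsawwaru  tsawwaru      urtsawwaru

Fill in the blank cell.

uwawwaru

Attach evidentiality witnessed ew- → ewwaru.
Attach polarity negative iw- → iwewwaru.
aspect = inchoative: zero marking, form stays iwewwaru.
Apply vowel harmony: iwewwaru → uwawwaru.
Nasal assimilation: no change.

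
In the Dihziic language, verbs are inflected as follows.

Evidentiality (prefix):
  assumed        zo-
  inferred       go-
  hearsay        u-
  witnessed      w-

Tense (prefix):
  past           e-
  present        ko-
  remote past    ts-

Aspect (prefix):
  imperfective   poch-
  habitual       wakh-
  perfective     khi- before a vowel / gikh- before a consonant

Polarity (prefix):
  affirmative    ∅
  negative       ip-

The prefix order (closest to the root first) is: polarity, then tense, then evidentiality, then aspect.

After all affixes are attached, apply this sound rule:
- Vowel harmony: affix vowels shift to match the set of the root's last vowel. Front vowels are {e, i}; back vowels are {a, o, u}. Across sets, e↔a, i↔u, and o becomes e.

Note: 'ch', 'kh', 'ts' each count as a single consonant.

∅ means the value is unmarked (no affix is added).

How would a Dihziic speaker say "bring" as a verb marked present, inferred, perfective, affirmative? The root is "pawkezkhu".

gukhgokopawkezkhu

polarity = affirmative: zero marking, form stays pawkezkhu.
Attach tense present ko- → kopawkezkhu.
Attach evidentiality inferred go- → gokopawkezkhu.
Attach aspect perfective gikh- (before consonant 'g') → gikhgokopawkezkhu.
Apply vowel harmony: gikhgokopawkezkhu → gukhgokopawkezkhu.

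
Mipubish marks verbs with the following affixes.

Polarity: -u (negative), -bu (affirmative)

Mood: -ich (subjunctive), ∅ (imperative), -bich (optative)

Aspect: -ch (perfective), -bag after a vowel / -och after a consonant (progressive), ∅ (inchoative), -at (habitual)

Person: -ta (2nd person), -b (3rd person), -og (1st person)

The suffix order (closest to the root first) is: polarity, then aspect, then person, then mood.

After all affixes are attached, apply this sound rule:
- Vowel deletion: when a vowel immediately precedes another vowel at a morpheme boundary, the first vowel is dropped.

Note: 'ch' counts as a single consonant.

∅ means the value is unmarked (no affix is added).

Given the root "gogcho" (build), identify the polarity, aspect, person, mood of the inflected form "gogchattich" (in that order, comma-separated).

Segment: gogcho-u-at-ta-ich.
polarity: -u → negative.
aspect: -at → habitual.
person: -ta → 2nd person.
mood: -ich → subjunctive.

negative, habitual, 2nd person, subjunctive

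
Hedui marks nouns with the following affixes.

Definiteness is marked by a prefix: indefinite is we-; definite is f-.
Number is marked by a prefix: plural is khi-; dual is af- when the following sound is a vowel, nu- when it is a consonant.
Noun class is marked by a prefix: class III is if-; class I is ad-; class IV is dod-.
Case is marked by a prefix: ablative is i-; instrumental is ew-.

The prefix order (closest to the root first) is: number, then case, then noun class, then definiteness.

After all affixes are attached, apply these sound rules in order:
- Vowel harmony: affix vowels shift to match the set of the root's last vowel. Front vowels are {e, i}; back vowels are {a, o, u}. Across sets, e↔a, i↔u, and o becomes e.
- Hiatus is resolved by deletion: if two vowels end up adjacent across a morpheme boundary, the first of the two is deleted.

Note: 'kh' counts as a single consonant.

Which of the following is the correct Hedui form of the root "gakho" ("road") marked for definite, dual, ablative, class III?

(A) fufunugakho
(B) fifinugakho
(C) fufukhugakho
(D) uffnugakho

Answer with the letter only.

A

Attach number dual nu- (before consonant 'g') → nugakho.
Attach case ablative i- → inugakho.
Attach noun class class III if- → ifinugakho.
Attach definiteness definite f- → fifinugakho.
Apply vowel harmony: fifinugakho → fufunugakho.
Vowel deletion: no change.
So the correct form is fufunugakho, option (A).
(B) fifinugakho is wrong: it fails to apply the sound rule(s).
(D) uffnugakho is wrong: it has the affixes in the wrong order.
(C) fufukhugakho is wrong: it uses plural instead of dual for number.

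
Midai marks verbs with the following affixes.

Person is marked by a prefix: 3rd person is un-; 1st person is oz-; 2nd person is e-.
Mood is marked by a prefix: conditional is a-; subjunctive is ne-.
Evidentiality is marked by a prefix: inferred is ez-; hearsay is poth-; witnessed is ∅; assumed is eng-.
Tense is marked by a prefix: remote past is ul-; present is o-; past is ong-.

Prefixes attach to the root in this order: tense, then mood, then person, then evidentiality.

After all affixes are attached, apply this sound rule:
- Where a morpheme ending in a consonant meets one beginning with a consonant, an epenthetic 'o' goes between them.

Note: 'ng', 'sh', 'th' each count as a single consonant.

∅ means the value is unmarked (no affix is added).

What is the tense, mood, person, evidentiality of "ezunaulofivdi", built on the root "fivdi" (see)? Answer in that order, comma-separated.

remote past, conditional, 3rd person, inferred

Segment: ez-un-a-ul-fivdi.
tense: ul- → remote past.
mood: a- → conditional.
person: un- → 3rd person.
evidentiality: ez- → inferred.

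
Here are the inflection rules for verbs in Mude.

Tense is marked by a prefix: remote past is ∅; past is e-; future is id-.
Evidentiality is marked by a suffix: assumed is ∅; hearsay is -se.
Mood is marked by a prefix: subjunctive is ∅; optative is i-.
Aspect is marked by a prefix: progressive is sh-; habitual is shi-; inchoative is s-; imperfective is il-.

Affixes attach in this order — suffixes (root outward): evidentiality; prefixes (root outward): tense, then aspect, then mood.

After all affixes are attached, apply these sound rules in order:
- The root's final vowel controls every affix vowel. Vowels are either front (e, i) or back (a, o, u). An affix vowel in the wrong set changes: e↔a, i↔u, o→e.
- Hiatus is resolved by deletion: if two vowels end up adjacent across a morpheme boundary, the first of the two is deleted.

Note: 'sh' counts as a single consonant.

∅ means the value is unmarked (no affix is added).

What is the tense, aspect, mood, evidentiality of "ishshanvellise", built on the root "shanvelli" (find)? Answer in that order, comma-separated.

Segment: i-sh-shanvelli-se.
tense: ∅ → remote past.
aspect: sh- → progressive.
mood: i- → optative.
evidentiality: -se → hearsay.

remote past, progressive, optative, hearsay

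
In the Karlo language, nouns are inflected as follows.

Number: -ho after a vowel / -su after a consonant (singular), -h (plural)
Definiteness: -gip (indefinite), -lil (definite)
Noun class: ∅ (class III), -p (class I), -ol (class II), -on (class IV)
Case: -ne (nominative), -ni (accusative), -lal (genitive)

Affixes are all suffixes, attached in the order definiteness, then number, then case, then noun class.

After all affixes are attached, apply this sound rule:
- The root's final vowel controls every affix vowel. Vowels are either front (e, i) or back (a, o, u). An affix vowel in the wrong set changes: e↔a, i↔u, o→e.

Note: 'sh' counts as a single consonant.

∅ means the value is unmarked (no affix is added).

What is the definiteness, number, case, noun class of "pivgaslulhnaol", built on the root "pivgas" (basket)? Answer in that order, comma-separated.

Segment: pivgas-lil-h-ne-ol.
definiteness: -lil → definite.
number: -h → plural.
case: -ne → nominative.
noun class: -ol → class II.

definite, plural, nominative, class II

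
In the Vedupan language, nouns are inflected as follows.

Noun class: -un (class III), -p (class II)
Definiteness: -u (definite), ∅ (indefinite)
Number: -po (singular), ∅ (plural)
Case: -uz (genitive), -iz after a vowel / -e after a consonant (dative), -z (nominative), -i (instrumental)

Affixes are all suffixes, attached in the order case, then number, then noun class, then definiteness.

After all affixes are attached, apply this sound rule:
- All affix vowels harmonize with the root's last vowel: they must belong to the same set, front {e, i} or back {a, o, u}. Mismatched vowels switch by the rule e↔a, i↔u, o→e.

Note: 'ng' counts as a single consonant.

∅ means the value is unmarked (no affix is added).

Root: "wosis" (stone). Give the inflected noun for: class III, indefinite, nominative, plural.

Attach case nominative -z → wosisz.
number = plural: zero marking, form stays wosisz.
Attach noun class class III -un → wosiszun.
definiteness = indefinite: zero marking, form stays wosiszun.
Apply vowel harmony: wosiszun → wosiszin.

wosiszin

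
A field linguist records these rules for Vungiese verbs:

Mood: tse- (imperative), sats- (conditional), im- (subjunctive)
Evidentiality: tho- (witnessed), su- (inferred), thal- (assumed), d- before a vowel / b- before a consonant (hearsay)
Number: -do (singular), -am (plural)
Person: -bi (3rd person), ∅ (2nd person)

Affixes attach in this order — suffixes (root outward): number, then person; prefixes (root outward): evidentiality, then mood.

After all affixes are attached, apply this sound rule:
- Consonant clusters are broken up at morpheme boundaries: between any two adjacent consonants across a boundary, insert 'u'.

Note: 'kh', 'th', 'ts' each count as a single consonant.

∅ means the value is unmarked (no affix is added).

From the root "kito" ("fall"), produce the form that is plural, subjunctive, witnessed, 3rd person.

Attach evidentiality witnessed tho- → thokito.
Attach number plural -am → thokitoam.
Attach mood subjunctive im- → imthokitoam.
Attach person 3rd person -bi → imthokitoambi.
Apply epenthesis: imthokitoambi → imuthokitoamubi.

imuthokitoamubi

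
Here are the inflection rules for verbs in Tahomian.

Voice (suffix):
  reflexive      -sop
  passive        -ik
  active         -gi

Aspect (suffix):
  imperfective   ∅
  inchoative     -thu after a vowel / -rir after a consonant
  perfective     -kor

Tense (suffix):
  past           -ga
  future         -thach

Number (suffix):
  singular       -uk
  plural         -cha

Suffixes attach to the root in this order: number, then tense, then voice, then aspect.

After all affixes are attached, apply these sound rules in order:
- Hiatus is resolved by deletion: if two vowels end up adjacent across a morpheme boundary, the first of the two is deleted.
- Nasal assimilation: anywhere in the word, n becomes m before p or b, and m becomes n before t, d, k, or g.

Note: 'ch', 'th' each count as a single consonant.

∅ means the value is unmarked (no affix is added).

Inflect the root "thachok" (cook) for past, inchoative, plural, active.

thachokchagagithu

Attach number plural -cha → thachokcha.
Attach tense past -ga → thachokchaga.
Attach voice active -gi → thachokchagagi.
Attach aspect inchoative -thu (after vowel 'i') → thachokchagagithu.
Vowel deletion: no change.
Nasal assimilation: no change.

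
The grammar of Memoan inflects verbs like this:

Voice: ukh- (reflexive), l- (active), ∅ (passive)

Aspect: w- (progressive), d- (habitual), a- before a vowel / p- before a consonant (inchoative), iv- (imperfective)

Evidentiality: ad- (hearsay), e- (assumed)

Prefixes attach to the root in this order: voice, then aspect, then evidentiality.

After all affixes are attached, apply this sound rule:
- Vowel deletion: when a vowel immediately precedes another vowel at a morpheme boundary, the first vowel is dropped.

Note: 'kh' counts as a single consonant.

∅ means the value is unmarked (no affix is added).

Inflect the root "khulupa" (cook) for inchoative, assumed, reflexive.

Attach voice reflexive ukh- → ukhkhulupa.
Attach aspect inchoative a- (before vowel 'u') → aukhkhulupa.
Attach evidentiality assumed e- → eaukhkhulupa.
Apply vowel deletion: eaukhkhulupa → ukhkhulupa.

ukhkhulupa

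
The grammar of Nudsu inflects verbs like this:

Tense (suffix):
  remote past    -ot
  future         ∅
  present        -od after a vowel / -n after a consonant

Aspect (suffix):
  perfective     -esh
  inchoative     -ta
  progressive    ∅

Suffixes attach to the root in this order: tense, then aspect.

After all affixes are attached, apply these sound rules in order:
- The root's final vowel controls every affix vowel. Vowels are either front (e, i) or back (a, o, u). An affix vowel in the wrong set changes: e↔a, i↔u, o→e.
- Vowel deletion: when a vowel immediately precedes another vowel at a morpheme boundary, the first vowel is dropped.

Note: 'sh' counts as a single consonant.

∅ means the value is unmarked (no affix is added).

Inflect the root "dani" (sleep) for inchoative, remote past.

danette

Attach tense remote past -ot → daniot.
Attach aspect inchoative -ta → daniotta.
Apply vowel harmony: daniotta → daniette.
Apply vowel deletion: daniette → danette.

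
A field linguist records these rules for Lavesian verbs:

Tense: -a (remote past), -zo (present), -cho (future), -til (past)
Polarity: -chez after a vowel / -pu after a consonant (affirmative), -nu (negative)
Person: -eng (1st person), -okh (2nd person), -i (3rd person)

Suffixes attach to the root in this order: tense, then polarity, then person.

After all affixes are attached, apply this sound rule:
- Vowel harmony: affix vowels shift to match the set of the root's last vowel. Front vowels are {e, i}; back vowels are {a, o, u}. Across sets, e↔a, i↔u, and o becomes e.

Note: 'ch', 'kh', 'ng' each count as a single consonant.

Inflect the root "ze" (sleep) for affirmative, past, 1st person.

zetilpieng

Attach tense past -til → zetil.
Attach polarity affirmative -pu (after consonant 'l') → zetilpu.
Attach person 1st person -eng → zetilpueng.
Apply vowel harmony: zetilpueng → zetilpieng.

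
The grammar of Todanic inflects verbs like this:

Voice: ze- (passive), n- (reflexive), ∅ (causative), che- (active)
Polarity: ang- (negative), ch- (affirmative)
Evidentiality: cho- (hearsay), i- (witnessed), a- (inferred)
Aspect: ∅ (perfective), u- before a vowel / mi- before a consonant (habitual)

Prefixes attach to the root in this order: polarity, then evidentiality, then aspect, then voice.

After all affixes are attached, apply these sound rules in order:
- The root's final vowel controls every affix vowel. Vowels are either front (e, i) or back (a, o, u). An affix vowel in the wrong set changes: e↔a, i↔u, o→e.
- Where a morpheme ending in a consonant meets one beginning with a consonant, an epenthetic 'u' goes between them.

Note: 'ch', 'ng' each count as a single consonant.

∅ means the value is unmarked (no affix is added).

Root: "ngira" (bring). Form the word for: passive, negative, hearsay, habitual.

Attach polarity negative ang- → angngira.
Attach evidentiality hearsay cho- → choangngira.
Attach aspect habitual mi- (before consonant 'ch') → michoangngira.
Attach voice passive ze- → zemichoangngira.
Apply vowel harmony: zemichoangngira → zamuchoangngira.
Apply epenthesis: zamuchoangngira → zamuchoangungira.

zamuchoangungira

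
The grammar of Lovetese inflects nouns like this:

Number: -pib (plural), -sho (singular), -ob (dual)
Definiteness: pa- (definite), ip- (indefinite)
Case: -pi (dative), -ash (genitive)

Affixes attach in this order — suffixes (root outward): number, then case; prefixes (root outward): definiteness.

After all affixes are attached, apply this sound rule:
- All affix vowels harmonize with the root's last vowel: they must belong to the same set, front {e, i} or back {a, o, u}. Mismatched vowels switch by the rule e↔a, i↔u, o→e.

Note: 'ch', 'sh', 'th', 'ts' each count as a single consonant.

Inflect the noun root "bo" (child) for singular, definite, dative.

paboshopu

Attach definiteness definite pa- → pabo.
Attach number singular -sho → pabosho.
Attach case dative -pi → paboshopi.
Apply vowel harmony: paboshopi → paboshopu.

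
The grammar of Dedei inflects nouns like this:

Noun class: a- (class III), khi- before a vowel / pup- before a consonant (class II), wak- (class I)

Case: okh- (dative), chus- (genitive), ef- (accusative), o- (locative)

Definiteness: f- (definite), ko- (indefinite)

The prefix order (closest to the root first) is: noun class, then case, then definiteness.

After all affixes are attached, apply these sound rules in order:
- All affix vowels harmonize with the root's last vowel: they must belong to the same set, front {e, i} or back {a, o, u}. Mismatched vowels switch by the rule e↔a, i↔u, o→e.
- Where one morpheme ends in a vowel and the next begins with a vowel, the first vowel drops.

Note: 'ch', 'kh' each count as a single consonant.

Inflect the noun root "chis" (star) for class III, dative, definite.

Attach noun class class III a- → achis.
Attach case dative okh- → okhachis.
Attach definiteness definite f- → fokhachis.
Apply vowel harmony: fokhachis → fekhechis.
Vowel deletion: no change.

fekhechis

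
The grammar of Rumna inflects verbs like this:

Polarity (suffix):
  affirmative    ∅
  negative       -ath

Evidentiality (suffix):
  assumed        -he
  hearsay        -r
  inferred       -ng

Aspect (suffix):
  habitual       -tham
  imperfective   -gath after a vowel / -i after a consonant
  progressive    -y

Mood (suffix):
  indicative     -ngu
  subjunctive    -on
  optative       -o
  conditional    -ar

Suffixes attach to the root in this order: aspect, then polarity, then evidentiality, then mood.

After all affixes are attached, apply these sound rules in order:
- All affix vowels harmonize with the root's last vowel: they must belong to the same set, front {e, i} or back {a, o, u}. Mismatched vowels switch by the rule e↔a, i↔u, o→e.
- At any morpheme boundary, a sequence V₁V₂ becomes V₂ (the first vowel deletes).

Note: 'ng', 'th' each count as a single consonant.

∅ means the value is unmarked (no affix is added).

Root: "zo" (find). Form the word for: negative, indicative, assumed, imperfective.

zogathathhangu

Attach aspect imperfective -gath (after vowel 'o') → zogath.
Attach polarity negative -ath → zogathath.
Attach evidentiality assumed -he → zogathathhe.
Attach mood indicative -ngu → zogathathhengu.
Apply vowel harmony: zogathathhengu → zogathathhangu.
Vowel deletion: no change.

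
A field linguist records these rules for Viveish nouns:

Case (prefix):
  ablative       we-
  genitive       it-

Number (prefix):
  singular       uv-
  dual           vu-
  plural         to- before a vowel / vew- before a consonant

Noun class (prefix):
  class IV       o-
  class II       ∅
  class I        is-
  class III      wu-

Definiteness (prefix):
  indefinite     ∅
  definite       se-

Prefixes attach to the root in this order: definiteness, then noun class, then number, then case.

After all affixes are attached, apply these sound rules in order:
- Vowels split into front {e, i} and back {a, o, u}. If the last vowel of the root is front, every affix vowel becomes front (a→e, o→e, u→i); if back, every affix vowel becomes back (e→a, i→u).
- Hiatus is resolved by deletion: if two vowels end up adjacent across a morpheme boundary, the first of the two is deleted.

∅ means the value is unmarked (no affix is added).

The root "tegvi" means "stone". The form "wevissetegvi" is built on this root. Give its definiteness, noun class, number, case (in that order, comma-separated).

definite, class I, dual, ablative

Segment: we-vu-is-se-tegvi.
definiteness: se- → definite.
noun class: is- → class I.
number: vu- → dual.
case: we- → ablative.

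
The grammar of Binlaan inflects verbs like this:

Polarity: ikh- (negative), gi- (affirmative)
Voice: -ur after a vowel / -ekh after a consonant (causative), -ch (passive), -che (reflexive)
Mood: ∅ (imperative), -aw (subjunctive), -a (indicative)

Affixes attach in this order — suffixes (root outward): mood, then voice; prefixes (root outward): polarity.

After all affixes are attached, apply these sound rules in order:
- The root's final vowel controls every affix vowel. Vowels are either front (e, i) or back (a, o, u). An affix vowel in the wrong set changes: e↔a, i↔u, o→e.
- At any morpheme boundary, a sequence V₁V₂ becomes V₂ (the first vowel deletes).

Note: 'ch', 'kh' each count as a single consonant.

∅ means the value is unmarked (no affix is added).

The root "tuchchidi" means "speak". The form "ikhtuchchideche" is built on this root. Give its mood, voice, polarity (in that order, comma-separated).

indicative, reflexive, negative

Segment: ikh-tuchchidi-a-che.
mood: -a → indicative.
voice: -che → reflexive.
polarity: ikh- → negative.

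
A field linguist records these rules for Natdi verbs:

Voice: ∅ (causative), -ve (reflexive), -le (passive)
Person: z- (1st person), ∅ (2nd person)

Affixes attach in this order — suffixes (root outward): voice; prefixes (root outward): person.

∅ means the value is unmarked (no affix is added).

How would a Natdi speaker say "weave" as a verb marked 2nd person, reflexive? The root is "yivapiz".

person = 2nd person: zero marking, form stays yivapiz.
Attach voice reflexive -ve → yivapizve.

yivapizve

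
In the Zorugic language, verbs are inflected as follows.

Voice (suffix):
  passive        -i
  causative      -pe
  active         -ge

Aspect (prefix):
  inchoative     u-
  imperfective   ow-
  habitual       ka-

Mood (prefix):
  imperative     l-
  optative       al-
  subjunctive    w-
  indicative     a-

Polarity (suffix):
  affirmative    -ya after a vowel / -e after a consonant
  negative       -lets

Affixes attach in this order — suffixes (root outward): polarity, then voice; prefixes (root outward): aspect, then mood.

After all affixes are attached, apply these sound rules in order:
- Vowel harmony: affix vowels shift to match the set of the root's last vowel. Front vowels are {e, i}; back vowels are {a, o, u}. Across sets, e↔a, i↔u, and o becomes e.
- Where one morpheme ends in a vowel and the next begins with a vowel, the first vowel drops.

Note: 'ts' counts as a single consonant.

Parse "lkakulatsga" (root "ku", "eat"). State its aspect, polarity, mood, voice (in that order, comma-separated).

Segment: l-ka-ku-lets-ge.
aspect: ka- → habitual.
polarity: -lets → negative.
mood: l- → imperative.
voice: -ge → active.

habitual, negative, imperative, active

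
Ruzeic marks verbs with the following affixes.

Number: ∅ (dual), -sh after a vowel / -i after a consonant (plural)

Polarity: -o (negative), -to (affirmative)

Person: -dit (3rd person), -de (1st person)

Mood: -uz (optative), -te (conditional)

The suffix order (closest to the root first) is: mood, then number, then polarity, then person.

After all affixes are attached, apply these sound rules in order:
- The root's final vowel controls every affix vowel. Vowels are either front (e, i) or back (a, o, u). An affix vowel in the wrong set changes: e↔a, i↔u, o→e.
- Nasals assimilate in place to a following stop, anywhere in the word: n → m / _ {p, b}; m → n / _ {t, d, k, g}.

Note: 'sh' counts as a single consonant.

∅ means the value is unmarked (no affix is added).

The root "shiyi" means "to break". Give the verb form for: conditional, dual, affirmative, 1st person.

shiyitetede

Attach mood conditional -te → shiyite.
number = dual: zero marking, form stays shiyite.
Attach polarity affirmative -to → shiyiteto.
Attach person 1st person -de → shiyitetode.
Apply vowel harmony: shiyitetode → shiyitetede.
Nasal assimilation: no change.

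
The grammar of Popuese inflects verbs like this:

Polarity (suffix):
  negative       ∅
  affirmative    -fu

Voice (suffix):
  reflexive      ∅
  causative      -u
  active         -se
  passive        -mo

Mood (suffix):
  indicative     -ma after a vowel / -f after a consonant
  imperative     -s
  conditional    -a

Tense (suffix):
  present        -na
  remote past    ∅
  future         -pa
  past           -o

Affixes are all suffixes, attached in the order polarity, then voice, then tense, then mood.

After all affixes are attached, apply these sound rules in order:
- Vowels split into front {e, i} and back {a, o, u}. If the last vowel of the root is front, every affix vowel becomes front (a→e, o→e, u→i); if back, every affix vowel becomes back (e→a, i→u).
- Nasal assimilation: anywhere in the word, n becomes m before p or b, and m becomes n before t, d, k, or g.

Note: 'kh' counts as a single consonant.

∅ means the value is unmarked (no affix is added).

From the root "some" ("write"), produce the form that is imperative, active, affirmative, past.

somefisees

Attach polarity affirmative -fu → somefu.
Attach voice active -se → somefuse.
Attach tense past -o → somefuseo.
Attach mood imperative -s → somefuseos.
Apply vowel harmony: somefuseos → somefisees.
Nasal assimilation: no change.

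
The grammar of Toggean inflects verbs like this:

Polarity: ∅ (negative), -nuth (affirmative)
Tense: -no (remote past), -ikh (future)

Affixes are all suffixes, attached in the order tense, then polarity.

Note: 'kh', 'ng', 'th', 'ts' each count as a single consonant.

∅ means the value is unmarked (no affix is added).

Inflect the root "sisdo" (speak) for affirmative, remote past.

sisdononuth

Attach tense remote past -no → sisdono.
Attach polarity affirmative -nuth → sisdononuth.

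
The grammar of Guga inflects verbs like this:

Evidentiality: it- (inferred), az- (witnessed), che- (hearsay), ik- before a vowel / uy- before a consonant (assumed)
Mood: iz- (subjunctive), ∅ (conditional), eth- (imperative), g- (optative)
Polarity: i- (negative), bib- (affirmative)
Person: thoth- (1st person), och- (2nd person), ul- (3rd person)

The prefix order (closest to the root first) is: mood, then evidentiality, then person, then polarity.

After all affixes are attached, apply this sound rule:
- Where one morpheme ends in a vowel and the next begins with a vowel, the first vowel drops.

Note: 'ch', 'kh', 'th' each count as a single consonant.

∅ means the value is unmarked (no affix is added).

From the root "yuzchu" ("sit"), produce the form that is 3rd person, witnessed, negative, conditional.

ulazyuzchu

mood = conditional: zero marking, form stays yuzchu.
Attach evidentiality witnessed az- → azyuzchu.
Attach person 3rd person ul- → ulazyuzchu.
Attach polarity negative i- → iulazyuzchu.
Apply vowel deletion: iulazyuzchu → ulazyuzchu.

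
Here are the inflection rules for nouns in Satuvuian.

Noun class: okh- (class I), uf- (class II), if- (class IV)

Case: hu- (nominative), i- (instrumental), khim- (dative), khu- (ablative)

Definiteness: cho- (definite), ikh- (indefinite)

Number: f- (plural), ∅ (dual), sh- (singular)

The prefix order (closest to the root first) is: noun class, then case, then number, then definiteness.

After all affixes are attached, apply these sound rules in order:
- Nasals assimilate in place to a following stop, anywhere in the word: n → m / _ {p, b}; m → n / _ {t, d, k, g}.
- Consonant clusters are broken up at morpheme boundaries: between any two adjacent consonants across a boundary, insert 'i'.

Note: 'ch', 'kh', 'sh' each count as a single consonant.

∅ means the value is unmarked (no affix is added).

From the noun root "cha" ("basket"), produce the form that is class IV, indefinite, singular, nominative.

Attach noun class class IV if- → ifcha.
Attach case nominative hu- → huifcha.
Attach number singular sh- → shhuifcha.
Attach definiteness indefinite ikh- → ikhshhuifcha.
Nasal assimilation: no change.
Apply epenthesis: ikhshhuifcha → ikhishihuificha.

ikhishihuificha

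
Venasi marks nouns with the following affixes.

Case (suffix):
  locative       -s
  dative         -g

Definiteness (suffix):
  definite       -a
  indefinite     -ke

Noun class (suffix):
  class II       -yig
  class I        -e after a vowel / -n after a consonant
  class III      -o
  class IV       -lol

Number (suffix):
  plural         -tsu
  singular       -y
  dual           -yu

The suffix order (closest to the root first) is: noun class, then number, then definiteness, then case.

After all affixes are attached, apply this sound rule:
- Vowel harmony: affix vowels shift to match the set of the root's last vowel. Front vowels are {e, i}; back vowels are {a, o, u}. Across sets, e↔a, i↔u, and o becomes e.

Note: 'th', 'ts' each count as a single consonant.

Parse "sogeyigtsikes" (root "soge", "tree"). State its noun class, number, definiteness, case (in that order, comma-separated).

Segment: soge-yig-tsu-ke-s.
noun class: -yig → class II.
number: -tsu → plural.
definiteness: -ke → indefinite.
case: -s → locative.

class II, plural, indefinite, locative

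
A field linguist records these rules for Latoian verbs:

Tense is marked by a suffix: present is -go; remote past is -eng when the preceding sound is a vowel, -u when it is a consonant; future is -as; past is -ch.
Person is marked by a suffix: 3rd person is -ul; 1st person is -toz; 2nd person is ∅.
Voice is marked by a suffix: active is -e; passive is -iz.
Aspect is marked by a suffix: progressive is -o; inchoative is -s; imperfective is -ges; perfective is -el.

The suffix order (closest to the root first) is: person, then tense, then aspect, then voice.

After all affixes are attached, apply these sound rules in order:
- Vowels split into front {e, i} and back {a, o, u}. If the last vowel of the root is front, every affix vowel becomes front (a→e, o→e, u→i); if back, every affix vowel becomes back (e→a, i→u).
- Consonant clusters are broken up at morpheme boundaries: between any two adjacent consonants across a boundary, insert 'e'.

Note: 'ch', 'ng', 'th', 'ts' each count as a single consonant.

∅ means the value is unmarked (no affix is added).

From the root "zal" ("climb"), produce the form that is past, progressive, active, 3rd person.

zalulechoa

Attach person 3rd person -ul → zalul.
Attach tense past -ch → zalulch.
Attach aspect progressive -o → zalulcho.
Attach voice active -e → zalulchoe.
Apply vowel harmony: zalulchoe → zalulchoa.
Apply epenthesis: zalulchoa → zalulechoa.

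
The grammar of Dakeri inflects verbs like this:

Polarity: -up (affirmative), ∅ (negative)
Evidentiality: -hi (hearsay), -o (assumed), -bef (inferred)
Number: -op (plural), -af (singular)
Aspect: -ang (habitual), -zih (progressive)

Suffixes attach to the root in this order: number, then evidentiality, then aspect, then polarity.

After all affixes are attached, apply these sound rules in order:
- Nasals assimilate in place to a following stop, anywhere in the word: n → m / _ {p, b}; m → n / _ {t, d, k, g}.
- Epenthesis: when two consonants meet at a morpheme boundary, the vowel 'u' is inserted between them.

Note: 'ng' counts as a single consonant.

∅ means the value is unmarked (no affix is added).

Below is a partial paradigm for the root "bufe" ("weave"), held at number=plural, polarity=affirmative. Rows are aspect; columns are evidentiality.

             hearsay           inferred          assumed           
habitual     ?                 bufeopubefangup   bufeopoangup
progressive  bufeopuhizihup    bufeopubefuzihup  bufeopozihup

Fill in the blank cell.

bufeopuhiangup

Attach number plural -op → bufeop.
Attach evidentiality hearsay -hi → bufeophi.
Attach aspect habitual -ang → bufeophiang.
Attach polarity affirmative -up → bufeophiangup.
Nasal assimilation: no change.
Apply epenthesis: bufeophiangup → bufeopuhiangup.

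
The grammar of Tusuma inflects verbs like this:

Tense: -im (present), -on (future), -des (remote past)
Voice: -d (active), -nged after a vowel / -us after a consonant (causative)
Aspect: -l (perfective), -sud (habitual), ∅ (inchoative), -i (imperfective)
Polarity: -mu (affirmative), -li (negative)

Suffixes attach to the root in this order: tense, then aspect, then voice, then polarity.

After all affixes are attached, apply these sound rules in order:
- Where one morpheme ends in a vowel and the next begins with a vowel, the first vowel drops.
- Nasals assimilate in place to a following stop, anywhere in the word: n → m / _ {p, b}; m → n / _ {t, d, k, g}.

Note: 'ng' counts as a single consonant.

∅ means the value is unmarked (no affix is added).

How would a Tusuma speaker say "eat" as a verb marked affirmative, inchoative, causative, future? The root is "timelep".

Attach tense future -on → timelepon.
aspect = inchoative: zero marking, form stays timelepon.
Attach voice causative -us (after consonant 'n') → timeleponus.
Attach polarity affirmative -mu → timeleponusmu.
Vowel deletion: no change.
Nasal assimilation: no change.

timeleponusmu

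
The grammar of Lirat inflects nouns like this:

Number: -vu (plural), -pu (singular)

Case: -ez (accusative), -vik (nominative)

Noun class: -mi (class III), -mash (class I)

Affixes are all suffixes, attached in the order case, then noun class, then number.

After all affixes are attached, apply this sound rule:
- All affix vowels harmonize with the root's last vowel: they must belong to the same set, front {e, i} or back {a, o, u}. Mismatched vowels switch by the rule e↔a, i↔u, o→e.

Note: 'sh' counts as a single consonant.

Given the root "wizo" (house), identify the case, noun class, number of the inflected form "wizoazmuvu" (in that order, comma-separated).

Segment: wizo-ez-mi-vu.
case: -ez → accusative.
noun class: -mi → class III.
number: -vu → plural.

accusative, class III, plural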